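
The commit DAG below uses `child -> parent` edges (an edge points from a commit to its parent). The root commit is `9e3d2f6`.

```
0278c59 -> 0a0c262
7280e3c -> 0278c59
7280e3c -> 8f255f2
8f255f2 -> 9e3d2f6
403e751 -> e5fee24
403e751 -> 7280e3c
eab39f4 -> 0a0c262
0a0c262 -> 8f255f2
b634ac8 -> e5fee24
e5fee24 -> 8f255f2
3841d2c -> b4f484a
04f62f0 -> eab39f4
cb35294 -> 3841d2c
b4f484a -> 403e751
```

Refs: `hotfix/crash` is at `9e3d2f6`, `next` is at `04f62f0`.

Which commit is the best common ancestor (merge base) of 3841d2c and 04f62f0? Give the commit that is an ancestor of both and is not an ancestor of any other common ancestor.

0a0c262

Ancestors of 3841d2c: {0278c59, 0a0c262, 3841d2c, 403e751, 7280e3c, 8f255f2, 9e3d2f6, b4f484a, e5fee24}.
Ancestors of 04f62f0: {04f62f0, 0a0c262, 8f255f2, 9e3d2f6, eab39f4}.
Common ancestors: {0a0c262, 8f255f2, 9e3d2f6}.
Among these, 0a0c262 is not an ancestor of any other common ancestor — it is the merge base.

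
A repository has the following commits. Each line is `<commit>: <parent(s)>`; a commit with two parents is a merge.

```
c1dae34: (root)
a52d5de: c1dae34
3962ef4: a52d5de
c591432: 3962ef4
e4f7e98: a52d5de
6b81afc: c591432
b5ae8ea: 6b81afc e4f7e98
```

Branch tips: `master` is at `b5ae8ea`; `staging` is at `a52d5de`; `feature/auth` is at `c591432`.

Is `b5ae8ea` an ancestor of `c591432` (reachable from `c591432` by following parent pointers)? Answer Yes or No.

Ancestors of c591432: {3962ef4, a52d5de, c1dae34, c591432}.
b5ae8ea is not in that set, so it is not an ancestor of c591432.

No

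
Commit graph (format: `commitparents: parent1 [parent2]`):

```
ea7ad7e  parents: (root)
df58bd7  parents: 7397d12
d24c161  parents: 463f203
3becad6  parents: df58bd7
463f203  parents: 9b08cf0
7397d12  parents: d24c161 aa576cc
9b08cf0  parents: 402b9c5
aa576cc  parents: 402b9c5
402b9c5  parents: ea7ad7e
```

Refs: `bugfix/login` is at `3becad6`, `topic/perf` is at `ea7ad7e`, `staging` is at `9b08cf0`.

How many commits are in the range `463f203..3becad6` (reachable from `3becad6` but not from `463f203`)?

5

Reachable from 3becad6: {3becad6, 402b9c5, 463f203, 7397d12, 9b08cf0, aa576cc, d24c161, df58bd7, ea7ad7e}.
Reachable from 463f203: {402b9c5, 463f203, 9b08cf0, ea7ad7e}.
In 3becad6's history but not 463f203's: {3becad6, 7397d12, aa576cc, d24c161, df58bd7} — 5 commits.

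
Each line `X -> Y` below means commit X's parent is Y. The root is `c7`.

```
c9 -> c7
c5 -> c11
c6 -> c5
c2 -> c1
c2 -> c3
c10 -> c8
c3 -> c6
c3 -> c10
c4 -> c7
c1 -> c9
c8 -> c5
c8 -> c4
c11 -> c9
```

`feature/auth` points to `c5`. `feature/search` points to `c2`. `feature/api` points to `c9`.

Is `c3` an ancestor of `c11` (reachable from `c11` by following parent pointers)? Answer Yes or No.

No

Ancestors of c11: {c11, c7, c9}.
c3 is not in that set, so it is not an ancestor of c11.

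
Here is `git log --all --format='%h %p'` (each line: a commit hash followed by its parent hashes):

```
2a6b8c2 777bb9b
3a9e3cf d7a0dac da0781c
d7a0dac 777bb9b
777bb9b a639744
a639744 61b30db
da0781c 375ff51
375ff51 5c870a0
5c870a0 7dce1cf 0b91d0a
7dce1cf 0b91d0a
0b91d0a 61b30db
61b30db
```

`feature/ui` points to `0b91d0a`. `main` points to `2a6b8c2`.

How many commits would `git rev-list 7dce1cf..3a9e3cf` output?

Reachable from 3a9e3cf: {0b91d0a, 375ff51, 3a9e3cf, 5c870a0, 61b30db, 777bb9b, 7dce1cf, a639744, d7a0dac, da0781c}.
Reachable from 7dce1cf: {0b91d0a, 61b30db, 7dce1cf}.
In 3a9e3cf's history but not 7dce1cf's: {375ff51, 3a9e3cf, 5c870a0, 777bb9b, a639744, d7a0dac, da0781c} — 7 commits.

7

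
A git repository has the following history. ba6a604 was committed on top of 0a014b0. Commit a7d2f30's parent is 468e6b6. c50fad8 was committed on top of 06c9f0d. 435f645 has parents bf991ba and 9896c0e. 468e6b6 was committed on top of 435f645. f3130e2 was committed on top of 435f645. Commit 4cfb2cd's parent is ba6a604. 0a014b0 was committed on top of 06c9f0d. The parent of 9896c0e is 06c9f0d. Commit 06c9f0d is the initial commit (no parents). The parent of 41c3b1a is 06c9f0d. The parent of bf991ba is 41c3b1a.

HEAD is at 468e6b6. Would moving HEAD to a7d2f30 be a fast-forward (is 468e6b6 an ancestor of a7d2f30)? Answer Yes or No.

Yes

A fast-forward from 468e6b6 to a7d2f30 is possible iff 468e6b6 is an ancestor of a7d2f30.
Ancestors of a7d2f30: {06c9f0d, 41c3b1a, 435f645, 468e6b6, 9896c0e, a7d2f30, bf991ba}.
468e6b6 is among them, so fast-forward is possible.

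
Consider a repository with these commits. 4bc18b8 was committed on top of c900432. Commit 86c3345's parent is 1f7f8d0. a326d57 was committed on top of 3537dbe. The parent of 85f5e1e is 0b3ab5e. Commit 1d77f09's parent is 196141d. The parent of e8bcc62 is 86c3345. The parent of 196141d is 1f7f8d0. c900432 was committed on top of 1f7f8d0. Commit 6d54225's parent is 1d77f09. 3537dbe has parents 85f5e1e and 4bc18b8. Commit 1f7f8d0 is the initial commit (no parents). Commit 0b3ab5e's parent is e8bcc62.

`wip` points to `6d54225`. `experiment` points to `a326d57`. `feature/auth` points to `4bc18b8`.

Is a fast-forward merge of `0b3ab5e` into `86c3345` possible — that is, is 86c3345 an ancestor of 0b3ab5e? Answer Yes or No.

Yes

A fast-forward from 86c3345 to 0b3ab5e is possible iff 86c3345 is an ancestor of 0b3ab5e.
Ancestors of 0b3ab5e: {0b3ab5e, 1f7f8d0, 86c3345, e8bcc62}.
86c3345 is among them, so fast-forward is possible.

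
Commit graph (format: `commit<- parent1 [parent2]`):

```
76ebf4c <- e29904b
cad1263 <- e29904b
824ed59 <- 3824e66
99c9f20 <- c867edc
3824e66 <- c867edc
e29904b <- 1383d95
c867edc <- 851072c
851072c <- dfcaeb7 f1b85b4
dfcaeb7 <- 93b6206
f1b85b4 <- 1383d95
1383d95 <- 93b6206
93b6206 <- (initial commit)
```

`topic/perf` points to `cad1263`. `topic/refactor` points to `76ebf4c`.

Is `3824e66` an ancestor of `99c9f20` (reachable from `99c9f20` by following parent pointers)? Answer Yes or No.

Ancestors of 99c9f20: {1383d95, 851072c, 93b6206, 99c9f20, c867edc, dfcaeb7, f1b85b4}.
3824e66 is not in that set, so it is not an ancestor of 99c9f20.

No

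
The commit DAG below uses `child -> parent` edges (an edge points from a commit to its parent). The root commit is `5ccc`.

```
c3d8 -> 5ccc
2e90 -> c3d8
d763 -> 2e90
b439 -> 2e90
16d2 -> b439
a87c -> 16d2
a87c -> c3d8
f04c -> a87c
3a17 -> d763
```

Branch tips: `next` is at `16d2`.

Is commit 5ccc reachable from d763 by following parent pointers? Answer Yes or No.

Yes

Ancestors of d763 (commits reachable by following parents): {2e90, 5ccc, c3d8, d763}.
5ccc is in that set, so it is an ancestor of d763.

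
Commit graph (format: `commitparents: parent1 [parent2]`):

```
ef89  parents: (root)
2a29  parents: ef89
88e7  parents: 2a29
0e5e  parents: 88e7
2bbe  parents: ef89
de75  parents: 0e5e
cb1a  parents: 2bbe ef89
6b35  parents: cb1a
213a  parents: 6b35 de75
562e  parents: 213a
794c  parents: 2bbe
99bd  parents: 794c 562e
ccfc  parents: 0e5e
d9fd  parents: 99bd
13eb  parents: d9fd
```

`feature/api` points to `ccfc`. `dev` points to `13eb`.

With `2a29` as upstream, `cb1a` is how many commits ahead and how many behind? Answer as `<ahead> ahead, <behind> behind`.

Reachable from cb1a: {2bbe, cb1a, ef89}.
Reachable from 2a29: {2a29, ef89}.
Only in cb1a's history (ahead): {2bbe, cb1a} — 2.
Only in 2a29's history (behind): {2a29} — 1.

2 ahead, 1 behind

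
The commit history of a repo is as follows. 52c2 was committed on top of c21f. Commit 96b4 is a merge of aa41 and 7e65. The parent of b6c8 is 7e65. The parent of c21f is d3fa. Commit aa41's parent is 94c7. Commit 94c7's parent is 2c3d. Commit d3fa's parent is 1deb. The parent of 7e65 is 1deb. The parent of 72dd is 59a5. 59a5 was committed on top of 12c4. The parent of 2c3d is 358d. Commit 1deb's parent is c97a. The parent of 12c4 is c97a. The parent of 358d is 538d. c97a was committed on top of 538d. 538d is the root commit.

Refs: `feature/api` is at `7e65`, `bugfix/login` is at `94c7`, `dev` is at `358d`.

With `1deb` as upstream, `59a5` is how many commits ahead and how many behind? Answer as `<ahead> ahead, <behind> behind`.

Reachable from 59a5: {12c4, 538d, 59a5, c97a}.
Reachable from 1deb: {1deb, 538d, c97a}.
Only in 59a5's history (ahead): {12c4, 59a5} — 2.
Only in 1deb's history (behind): {1deb} — 1.

2 ahead, 1 behind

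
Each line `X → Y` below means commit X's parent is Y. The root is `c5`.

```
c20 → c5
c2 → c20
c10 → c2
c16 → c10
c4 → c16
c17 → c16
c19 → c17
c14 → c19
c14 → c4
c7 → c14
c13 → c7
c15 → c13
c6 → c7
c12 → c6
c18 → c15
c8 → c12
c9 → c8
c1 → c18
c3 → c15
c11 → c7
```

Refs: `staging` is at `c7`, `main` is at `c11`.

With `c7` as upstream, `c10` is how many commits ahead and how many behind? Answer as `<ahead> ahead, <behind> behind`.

0 ahead, 6 behind

Reachable from c10: {c10, c2, c20, c5}.
Reachable from c7: {c10, c14, c16, c17, c19, c2, c20, c4, c5, c7}.
Only in c10's history (ahead): {} — 0.
Only in c7's history (behind): {c14, c16, c17, c19, c4, c7} — 6.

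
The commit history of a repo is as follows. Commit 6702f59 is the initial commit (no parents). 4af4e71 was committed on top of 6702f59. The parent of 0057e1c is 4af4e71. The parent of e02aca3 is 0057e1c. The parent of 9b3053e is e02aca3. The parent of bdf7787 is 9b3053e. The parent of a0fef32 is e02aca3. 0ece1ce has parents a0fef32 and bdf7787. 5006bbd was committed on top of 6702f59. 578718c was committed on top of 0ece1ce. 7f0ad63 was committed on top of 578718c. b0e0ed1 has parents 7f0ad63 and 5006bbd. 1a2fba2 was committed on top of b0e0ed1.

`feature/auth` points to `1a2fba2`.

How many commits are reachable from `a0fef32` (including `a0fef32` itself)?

Walking parent pointers from a0fef32: reachable set = {0057e1c, 4af4e71, 6702f59, a0fef32, e02aca3}.
That is 5 commits.

5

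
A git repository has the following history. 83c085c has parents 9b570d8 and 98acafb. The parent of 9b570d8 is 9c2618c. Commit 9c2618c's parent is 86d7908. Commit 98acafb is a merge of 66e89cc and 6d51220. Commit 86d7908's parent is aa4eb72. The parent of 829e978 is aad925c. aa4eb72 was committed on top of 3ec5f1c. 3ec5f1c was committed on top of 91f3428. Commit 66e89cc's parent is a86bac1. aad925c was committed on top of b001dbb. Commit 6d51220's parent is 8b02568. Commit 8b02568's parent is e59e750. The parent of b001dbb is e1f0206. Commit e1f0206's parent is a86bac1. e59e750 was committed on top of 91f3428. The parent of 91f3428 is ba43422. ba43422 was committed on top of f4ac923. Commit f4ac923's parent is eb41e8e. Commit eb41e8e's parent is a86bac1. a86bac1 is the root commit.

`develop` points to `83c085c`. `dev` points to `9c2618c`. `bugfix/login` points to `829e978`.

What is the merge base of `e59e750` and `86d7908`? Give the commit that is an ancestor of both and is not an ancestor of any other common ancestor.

91f3428

Ancestors of e59e750: {91f3428, a86bac1, ba43422, e59e750, eb41e8e, f4ac923}.
Ancestors of 86d7908: {3ec5f1c, 86d7908, 91f3428, a86bac1, aa4eb72, ba43422, eb41e8e, f4ac923}.
Common ancestors: {91f3428, a86bac1, ba43422, eb41e8e, f4ac923}.
Among these, 91f3428 is not an ancestor of any other common ancestor — it is the merge base.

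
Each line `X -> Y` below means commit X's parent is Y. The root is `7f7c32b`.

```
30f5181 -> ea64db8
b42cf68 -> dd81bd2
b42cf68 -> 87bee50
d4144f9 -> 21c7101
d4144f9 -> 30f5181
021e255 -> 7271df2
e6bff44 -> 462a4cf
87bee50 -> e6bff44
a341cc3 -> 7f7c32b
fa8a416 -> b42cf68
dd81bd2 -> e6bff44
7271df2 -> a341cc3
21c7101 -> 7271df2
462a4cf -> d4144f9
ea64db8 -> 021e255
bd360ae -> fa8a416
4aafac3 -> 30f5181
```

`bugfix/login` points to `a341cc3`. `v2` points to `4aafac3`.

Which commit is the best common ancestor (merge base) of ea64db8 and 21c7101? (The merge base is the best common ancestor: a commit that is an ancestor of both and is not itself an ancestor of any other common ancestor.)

7271df2

Ancestors of ea64db8: {021e255, 7271df2, 7f7c32b, a341cc3, ea64db8}.
Ancestors of 21c7101: {21c7101, 7271df2, 7f7c32b, a341cc3}.
Common ancestors: {7271df2, 7f7c32b, a341cc3}.
Among these, 7271df2 is not an ancestor of any other common ancestor — it is the merge base.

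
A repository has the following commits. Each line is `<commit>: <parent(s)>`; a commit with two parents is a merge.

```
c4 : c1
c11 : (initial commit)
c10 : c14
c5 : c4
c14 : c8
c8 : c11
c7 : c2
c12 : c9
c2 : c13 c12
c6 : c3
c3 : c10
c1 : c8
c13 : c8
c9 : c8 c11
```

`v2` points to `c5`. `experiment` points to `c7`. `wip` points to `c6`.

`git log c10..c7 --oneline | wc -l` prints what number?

Reachable from c7: {c11, c12, c13, c2, c7, c8, c9}.
Reachable from c10: {c10, c11, c14, c8}.
In c7's history but not c10's: {c12, c13, c2, c7, c9} — 5 commits.

5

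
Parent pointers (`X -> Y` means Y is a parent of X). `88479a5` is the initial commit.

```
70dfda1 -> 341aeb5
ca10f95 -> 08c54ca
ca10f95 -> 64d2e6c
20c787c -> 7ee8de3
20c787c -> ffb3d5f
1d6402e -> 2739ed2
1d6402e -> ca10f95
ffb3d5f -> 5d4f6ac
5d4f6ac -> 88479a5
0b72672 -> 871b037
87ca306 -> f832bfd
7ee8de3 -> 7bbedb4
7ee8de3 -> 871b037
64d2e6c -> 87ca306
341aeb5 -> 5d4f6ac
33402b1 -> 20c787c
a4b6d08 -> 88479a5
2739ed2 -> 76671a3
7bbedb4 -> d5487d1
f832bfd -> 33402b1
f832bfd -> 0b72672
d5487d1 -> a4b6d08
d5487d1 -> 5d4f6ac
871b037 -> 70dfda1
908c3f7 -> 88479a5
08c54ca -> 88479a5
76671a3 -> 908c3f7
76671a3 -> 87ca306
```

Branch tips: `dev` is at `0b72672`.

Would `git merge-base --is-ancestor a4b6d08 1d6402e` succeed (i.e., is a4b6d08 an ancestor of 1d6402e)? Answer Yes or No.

Yes

Ancestors of 1d6402e (commits reachable by following parents): {08c54ca, 0b72672, 1d6402e, 20c787c, 2739ed2, 33402b1, 341aeb5, 5d4f6ac, 64d2e6c, 70dfda1, 76671a3, 7bbedb4, 7ee8de3, 871b037, 87ca306, 88479a5, 908c3f7, a4b6d08, ca10f95, d5487d1, f832bfd, ffb3d5f}.
a4b6d08 is in that set, so it is an ancestor of 1d6402e.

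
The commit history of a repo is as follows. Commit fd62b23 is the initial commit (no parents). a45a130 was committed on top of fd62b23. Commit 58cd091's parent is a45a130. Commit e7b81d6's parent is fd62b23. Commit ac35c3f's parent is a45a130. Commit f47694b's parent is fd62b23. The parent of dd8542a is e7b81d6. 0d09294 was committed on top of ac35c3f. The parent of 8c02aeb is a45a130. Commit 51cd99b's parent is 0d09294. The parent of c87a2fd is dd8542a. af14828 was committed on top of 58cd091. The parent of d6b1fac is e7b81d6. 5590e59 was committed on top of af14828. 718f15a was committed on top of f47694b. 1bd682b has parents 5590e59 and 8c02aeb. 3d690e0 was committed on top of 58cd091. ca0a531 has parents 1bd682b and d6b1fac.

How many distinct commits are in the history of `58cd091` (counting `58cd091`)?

3

Walking parent pointers from 58cd091: reachable set = {58cd091, a45a130, fd62b23}.
That is 3 commits.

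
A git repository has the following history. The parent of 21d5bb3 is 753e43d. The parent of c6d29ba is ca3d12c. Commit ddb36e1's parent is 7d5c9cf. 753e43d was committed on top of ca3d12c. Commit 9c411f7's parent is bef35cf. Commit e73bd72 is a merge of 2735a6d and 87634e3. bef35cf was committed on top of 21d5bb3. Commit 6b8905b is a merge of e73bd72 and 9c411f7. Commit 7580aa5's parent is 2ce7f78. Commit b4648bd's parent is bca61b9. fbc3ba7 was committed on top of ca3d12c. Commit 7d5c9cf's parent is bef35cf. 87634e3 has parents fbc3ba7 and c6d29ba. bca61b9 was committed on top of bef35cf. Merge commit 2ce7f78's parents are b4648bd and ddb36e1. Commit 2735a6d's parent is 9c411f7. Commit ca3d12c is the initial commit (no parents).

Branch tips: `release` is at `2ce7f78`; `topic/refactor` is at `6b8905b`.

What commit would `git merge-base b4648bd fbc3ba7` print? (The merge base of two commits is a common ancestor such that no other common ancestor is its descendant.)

Ancestors of b4648bd: {21d5bb3, 753e43d, b4648bd, bca61b9, bef35cf, ca3d12c}.
Ancestors of fbc3ba7: {ca3d12c, fbc3ba7}.
Common ancestors: {ca3d12c}.
The only common ancestor is ca3d12c, so it is the merge base.

ca3d12c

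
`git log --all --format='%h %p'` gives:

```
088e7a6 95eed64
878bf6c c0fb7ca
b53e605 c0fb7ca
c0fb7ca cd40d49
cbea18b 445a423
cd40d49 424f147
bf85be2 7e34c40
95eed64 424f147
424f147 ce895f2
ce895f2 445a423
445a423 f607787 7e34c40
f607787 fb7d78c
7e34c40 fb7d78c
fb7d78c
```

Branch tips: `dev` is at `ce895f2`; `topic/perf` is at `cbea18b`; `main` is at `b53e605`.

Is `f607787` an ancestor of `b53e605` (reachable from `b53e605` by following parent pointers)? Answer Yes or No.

Yes

Ancestors of b53e605 (commits reachable by following parents): {424f147, 445a423, 7e34c40, b53e605, c0fb7ca, cd40d49, ce895f2, f607787, fb7d78c}.
f607787 is in that set, so it is an ancestor of b53e605.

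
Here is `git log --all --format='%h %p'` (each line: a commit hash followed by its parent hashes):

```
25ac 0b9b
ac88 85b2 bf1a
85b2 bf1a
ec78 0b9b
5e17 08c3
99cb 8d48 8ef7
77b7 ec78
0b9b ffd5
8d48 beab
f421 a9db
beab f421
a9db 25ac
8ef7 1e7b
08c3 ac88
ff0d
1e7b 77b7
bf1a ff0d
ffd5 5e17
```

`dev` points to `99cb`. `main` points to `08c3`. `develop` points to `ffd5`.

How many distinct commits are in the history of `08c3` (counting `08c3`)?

5

Walking parent pointers from 08c3: reachable set = {08c3, 85b2, ac88, bf1a, ff0d}.
That is 5 commits.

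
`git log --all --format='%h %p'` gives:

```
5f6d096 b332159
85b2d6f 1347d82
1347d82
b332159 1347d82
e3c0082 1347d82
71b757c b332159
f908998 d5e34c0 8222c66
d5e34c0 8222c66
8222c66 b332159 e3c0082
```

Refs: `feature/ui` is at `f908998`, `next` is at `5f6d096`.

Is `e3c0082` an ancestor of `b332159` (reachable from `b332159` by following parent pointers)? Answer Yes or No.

No

Ancestors of b332159: {1347d82, b332159}.
e3c0082 is not in that set, so it is not an ancestor of b332159.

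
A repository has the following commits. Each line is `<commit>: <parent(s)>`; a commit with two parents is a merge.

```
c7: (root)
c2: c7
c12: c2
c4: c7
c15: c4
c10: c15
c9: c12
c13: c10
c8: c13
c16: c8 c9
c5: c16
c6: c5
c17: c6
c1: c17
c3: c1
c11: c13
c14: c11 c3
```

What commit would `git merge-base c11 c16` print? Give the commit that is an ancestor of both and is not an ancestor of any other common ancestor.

c13

Ancestors of c11: {c10, c11, c13, c15, c4, c7}.
Ancestors of c16: {c10, c12, c13, c15, c16, c2, c4, c7, c8, c9}.
Common ancestors: {c10, c13, c15, c4, c7}.
Among these, c13 is not an ancestor of any other common ancestor — it is the merge base.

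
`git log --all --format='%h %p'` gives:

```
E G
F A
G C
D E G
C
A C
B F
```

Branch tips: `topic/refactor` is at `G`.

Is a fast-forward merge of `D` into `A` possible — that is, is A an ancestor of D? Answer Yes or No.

No

A fast-forward from A to D is possible iff A is an ancestor of D.
Ancestors of D: {C, D, E, G}.
A is not among them, so fast-forward is not possible.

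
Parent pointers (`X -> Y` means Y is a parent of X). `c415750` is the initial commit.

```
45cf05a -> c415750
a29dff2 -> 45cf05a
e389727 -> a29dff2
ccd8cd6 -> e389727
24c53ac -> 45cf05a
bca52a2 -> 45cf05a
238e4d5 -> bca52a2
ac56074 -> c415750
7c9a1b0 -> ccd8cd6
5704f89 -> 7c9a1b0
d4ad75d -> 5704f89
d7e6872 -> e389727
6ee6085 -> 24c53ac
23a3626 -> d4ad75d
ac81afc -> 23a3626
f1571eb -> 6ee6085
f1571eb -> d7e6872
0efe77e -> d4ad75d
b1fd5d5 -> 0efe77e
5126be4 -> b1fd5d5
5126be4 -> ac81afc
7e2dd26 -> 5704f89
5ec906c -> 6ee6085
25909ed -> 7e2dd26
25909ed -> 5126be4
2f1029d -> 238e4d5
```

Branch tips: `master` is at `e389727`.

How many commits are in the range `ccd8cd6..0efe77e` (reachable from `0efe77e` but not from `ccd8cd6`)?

Reachable from 0efe77e: {0efe77e, 45cf05a, 5704f89, 7c9a1b0, a29dff2, c415750, ccd8cd6, d4ad75d, e389727}.
Reachable from ccd8cd6: {45cf05a, a29dff2, c415750, ccd8cd6, e389727}.
In 0efe77e's history but not ccd8cd6's: {0efe77e, 5704f89, 7c9a1b0, d4ad75d} — 4 commits.

4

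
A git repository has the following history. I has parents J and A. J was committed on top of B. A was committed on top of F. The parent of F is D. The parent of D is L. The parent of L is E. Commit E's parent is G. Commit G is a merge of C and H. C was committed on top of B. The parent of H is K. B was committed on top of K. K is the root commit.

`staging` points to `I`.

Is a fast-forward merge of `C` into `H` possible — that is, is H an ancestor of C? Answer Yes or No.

A fast-forward from H to C is possible iff H is an ancestor of C.
Ancestors of C: {B, C, K}.
H is not among them, so fast-forward is not possible.

No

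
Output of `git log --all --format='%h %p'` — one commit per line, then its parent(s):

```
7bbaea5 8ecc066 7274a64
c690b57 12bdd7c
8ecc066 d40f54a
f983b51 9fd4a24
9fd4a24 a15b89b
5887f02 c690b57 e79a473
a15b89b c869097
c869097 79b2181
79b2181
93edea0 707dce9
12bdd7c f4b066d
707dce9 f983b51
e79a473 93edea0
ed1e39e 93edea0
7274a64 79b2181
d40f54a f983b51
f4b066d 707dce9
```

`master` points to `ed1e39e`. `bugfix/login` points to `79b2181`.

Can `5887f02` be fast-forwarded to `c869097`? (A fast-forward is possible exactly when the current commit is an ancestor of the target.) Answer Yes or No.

A fast-forward from 5887f02 to c869097 is possible iff 5887f02 is an ancestor of c869097.
Ancestors of c869097: {79b2181, c869097}.
5887f02 is not among them, so fast-forward is not possible.

No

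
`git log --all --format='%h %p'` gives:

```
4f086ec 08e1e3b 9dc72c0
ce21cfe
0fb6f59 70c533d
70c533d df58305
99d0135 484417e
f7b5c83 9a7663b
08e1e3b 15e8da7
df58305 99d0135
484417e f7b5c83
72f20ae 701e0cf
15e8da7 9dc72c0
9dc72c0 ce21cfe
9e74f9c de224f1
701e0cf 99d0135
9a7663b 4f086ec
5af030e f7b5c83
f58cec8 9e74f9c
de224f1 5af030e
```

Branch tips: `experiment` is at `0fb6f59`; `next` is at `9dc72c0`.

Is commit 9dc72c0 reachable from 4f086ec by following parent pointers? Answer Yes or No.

Ancestors of 4f086ec (commits reachable by following parents): {08e1e3b, 15e8da7, 4f086ec, 9dc72c0, ce21cfe}.
9dc72c0 is in that set, so it is an ancestor of 4f086ec.

Yes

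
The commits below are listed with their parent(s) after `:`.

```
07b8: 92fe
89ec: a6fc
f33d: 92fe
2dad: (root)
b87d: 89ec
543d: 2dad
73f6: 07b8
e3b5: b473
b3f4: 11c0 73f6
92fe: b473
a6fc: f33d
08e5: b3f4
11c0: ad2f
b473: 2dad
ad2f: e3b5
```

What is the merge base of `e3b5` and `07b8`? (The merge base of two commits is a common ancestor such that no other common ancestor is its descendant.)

Ancestors of e3b5: {2dad, b473, e3b5}.
Ancestors of 07b8: {07b8, 2dad, 92fe, b473}.
Common ancestors: {2dad, b473}.
Among these, b473 is not an ancestor of any other common ancestor — it is the merge base.

b473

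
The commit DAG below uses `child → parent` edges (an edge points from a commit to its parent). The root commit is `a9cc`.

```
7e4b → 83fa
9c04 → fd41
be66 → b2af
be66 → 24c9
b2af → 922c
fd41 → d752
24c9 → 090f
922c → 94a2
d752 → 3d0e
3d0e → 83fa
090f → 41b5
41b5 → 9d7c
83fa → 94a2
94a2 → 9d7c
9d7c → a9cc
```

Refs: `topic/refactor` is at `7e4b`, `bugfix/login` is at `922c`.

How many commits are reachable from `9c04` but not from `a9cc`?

Reachable from 9c04: {3d0e, 83fa, 94a2, 9c04, 9d7c, a9cc, d752, fd41}.
Reachable from a9cc: {a9cc}.
In 9c04's history but not a9cc's: {3d0e, 83fa, 94a2, 9c04, 9d7c, d752, fd41} — 7 commits.

7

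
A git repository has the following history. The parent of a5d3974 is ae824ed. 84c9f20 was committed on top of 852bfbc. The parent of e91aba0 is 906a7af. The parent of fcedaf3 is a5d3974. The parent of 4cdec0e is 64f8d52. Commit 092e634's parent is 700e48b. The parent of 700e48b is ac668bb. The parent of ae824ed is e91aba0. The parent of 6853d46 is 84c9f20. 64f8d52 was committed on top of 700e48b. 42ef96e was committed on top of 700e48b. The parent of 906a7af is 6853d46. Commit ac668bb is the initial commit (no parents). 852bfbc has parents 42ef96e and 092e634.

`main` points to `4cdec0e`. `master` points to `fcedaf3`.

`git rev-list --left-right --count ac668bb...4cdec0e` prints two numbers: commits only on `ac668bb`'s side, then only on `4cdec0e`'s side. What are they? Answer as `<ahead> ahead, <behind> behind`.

Reachable from ac668bb: {ac668bb}.
Reachable from 4cdec0e: {4cdec0e, 64f8d52, 700e48b, ac668bb}.
Only in ac668bb's history (ahead): {} — 0.
Only in 4cdec0e's history (behind): {4cdec0e, 64f8d52, 700e48b} — 3.

0 ahead, 3 behind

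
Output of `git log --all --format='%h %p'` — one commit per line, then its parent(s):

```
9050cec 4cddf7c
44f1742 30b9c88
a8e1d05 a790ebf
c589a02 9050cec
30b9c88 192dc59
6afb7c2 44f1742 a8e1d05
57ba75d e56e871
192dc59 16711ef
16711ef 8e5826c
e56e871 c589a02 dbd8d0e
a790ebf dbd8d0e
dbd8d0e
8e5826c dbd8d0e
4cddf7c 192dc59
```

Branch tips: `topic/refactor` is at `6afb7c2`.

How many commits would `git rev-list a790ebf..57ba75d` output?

8

Reachable from 57ba75d: {16711ef, 192dc59, 4cddf7c, 57ba75d, 8e5826c, 9050cec, c589a02, dbd8d0e, e56e871}.
Reachable from a790ebf: {a790ebf, dbd8d0e}.
In 57ba75d's history but not a790ebf's: {16711ef, 192dc59, 4cddf7c, 57ba75d, 8e5826c, 9050cec, c589a02, e56e871} — 8 commits.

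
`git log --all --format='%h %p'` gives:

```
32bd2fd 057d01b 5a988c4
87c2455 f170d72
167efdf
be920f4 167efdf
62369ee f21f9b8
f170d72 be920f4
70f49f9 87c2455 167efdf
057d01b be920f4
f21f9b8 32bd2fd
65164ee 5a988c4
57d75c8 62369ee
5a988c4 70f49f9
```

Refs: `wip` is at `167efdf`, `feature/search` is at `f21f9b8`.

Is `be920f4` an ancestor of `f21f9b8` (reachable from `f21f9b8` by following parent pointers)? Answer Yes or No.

Ancestors of f21f9b8 (commits reachable by following parents): {057d01b, 167efdf, 32bd2fd, 5a988c4, 70f49f9, 87c2455, be920f4, f170d72, f21f9b8}.
be920f4 is in that set, so it is an ancestor of f21f9b8.

Yes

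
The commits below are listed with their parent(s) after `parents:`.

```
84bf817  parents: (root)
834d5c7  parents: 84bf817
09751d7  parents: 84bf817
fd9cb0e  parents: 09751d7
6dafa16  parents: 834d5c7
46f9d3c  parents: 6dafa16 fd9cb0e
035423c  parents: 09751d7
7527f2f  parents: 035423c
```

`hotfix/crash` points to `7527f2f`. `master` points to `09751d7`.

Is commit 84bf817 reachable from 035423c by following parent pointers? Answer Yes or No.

Yes

Ancestors of 035423c (commits reachable by following parents): {035423c, 09751d7, 84bf817}.
84bf817 is in that set, so it is an ancestor of 035423c.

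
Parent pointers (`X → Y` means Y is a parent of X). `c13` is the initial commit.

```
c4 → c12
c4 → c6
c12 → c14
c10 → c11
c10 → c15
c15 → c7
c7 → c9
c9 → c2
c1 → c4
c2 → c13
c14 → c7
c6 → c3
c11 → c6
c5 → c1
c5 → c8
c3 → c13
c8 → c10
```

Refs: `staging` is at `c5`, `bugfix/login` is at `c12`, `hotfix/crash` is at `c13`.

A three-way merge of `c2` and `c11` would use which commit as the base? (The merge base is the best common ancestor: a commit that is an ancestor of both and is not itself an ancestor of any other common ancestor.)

Ancestors of c2: {c13, c2}.
Ancestors of c11: {c11, c13, c3, c6}.
Common ancestors: {c13}.
The only common ancestor is c13, so it is the merge base.

c13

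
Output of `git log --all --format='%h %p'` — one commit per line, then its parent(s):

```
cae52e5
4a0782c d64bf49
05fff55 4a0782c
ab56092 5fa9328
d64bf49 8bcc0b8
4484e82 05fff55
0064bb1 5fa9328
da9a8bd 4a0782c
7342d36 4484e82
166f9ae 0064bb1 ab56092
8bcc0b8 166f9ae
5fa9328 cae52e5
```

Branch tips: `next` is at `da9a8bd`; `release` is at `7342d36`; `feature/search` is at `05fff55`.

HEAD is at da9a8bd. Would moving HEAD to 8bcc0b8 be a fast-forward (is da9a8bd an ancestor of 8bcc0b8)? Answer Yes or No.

A fast-forward from da9a8bd to 8bcc0b8 is possible iff da9a8bd is an ancestor of 8bcc0b8.
Ancestors of 8bcc0b8: {0064bb1, 166f9ae, 5fa9328, 8bcc0b8, ab56092, cae52e5}.
da9a8bd is not among them, so fast-forward is not possible.

No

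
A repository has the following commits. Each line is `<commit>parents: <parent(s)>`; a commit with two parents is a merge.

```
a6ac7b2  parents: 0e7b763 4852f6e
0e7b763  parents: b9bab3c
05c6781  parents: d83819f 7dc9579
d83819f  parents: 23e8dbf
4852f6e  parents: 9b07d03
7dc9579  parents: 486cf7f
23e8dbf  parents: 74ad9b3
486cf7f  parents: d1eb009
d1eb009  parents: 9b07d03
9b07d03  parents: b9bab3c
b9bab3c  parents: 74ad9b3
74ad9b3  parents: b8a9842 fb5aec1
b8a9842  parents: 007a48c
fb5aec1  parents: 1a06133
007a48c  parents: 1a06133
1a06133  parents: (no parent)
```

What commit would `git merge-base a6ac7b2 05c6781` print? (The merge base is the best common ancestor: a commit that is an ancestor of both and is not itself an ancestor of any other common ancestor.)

9b07d03

Ancestors of a6ac7b2: {007a48c, 0e7b763, 1a06133, 4852f6e, 74ad9b3, 9b07d03, a6ac7b2, b8a9842, b9bab3c, fb5aec1}.
Ancestors of 05c6781: {007a48c, 05c6781, 1a06133, 23e8dbf, 486cf7f, 74ad9b3, 7dc9579, 9b07d03, b8a9842, b9bab3c, d1eb009, d83819f, fb5aec1}.
Common ancestors: {007a48c, 1a06133, 74ad9b3, 9b07d03, b8a9842, b9bab3c, fb5aec1}.
Among these, 9b07d03 is not an ancestor of any other common ancestor — it is the merge base.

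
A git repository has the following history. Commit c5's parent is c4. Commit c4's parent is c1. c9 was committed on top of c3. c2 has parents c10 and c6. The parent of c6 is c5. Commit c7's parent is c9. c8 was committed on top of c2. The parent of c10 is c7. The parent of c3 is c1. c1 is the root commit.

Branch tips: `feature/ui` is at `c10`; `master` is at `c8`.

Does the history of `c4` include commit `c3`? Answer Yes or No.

No

Ancestors of c4: {c1, c4}.
c3 is not in that set, so it is not an ancestor of c4.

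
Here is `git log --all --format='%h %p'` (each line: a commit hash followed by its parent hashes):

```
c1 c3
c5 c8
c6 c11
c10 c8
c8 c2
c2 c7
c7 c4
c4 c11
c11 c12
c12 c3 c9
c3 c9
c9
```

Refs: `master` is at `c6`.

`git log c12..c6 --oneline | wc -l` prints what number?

Reachable from c6: {c11, c12, c3, c6, c9}.
Reachable from c12: {c12, c3, c9}.
In c6's history but not c12's: {c11, c6} — 2 commits.

2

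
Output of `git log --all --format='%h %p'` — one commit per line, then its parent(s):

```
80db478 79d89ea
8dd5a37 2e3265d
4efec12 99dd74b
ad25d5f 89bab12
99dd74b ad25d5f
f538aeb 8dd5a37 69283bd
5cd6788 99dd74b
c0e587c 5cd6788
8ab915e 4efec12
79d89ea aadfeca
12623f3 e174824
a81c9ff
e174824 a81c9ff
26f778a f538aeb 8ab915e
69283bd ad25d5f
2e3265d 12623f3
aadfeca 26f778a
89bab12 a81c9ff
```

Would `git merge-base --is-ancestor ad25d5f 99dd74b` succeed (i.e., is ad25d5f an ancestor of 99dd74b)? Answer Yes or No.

Ancestors of 99dd74b (commits reachable by following parents): {89bab12, 99dd74b, a81c9ff, ad25d5f}.
ad25d5f is in that set, so it is an ancestor of 99dd74b.

Yes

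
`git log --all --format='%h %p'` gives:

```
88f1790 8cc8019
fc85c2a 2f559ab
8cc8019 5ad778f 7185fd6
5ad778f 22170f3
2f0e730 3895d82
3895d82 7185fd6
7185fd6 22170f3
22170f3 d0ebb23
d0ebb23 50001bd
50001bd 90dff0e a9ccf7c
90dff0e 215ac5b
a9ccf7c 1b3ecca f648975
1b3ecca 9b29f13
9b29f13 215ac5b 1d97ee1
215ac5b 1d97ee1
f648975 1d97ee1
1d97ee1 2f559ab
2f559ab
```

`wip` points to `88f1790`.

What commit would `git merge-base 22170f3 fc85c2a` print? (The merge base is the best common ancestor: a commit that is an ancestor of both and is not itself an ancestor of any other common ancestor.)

2f559ab

Ancestors of 22170f3: {1b3ecca, 1d97ee1, 215ac5b, 22170f3, 2f559ab, 50001bd, 90dff0e, 9b29f13, a9ccf7c, d0ebb23, f648975}.
Ancestors of fc85c2a: {2f559ab, fc85c2a}.
Common ancestors: {2f559ab}.
The only common ancestor is 2f559ab, so it is the merge base.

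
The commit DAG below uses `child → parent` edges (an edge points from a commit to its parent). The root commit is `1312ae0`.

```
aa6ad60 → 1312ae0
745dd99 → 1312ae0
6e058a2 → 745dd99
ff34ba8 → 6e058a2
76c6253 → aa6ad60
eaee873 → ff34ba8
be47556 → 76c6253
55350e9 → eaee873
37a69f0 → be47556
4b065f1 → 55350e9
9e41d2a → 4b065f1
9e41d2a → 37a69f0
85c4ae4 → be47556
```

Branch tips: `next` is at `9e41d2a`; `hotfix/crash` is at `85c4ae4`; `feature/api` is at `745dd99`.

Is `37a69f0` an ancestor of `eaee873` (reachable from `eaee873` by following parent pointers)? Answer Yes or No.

Ancestors of eaee873: {1312ae0, 6e058a2, 745dd99, eaee873, ff34ba8}.
37a69f0 is not in that set, so it is not an ancestor of eaee873.

No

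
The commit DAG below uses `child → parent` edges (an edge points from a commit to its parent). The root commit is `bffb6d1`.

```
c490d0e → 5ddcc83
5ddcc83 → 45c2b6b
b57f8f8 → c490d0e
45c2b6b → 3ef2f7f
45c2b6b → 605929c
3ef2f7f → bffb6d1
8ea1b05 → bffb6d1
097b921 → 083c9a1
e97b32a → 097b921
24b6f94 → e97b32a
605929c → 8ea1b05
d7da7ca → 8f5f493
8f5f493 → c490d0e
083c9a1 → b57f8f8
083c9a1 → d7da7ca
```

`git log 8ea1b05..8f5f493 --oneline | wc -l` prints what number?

Reachable from 8f5f493: {3ef2f7f, 45c2b6b, 5ddcc83, 605929c, 8ea1b05, 8f5f493, bffb6d1, c490d0e}.
Reachable from 8ea1b05: {8ea1b05, bffb6d1}.
In 8f5f493's history but not 8ea1b05's: {3ef2f7f, 45c2b6b, 5ddcc83, 605929c, 8f5f493, c490d0e} — 6 commits.

6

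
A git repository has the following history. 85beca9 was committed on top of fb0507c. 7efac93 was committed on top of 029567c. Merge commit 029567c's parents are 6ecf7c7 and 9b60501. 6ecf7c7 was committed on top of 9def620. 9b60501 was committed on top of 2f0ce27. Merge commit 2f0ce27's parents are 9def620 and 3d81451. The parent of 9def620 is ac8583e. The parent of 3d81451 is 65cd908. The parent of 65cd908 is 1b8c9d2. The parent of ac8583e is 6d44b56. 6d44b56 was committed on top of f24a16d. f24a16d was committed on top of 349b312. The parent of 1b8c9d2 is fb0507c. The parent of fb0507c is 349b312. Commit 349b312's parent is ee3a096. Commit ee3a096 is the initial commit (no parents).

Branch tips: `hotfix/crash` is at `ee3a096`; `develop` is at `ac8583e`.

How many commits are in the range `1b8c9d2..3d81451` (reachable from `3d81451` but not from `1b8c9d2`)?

Reachable from 3d81451: {1b8c9d2, 349b312, 3d81451, 65cd908, ee3a096, fb0507c}.
Reachable from 1b8c9d2: {1b8c9d2, 349b312, ee3a096, fb0507c}.
In 3d81451's history but not 1b8c9d2's: {3d81451, 65cd908} — 2 commits.

2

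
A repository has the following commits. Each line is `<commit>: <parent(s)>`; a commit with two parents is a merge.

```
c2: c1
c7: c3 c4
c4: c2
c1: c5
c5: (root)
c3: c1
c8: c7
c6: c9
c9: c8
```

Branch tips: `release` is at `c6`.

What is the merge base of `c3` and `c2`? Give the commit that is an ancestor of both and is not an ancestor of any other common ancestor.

Ancestors of c3: {c1, c3, c5}.
Ancestors of c2: {c1, c2, c5}.
Common ancestors: {c1, c5}.
Among these, c1 is not an ancestor of any other common ancestor — it is the merge base.

c1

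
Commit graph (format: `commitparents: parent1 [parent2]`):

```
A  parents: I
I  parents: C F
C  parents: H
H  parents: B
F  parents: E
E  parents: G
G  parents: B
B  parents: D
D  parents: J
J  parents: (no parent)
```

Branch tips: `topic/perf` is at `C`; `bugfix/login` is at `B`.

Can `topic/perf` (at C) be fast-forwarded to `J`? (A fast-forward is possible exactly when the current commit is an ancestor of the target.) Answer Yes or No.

No

A fast-forward from C to J is possible iff C is an ancestor of J.
Ancestors of J: {J}.
C is not among them, so fast-forward is not possible.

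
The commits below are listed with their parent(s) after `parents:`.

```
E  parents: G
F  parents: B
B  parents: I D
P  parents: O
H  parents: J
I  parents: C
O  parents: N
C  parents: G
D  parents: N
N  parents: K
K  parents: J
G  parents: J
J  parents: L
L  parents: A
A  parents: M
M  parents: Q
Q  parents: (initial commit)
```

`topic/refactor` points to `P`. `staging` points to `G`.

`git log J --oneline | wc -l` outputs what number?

5

Walking parent pointers from J: reachable set = {A, J, L, M, Q}.
That is 5 commits.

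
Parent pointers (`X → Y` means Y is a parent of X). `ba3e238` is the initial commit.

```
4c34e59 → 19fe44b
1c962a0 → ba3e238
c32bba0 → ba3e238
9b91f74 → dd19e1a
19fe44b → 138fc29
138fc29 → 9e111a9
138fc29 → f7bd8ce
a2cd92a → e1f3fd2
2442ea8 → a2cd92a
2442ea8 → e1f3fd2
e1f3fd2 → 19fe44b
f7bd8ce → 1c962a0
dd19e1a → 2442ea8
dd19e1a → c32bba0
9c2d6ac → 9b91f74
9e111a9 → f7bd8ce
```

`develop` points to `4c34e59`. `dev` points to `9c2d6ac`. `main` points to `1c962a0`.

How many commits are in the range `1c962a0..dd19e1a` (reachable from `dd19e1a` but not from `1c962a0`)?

Reachable from dd19e1a: {138fc29, 19fe44b, 1c962a0, 2442ea8, 9e111a9, a2cd92a, ba3e238, c32bba0, dd19e1a, e1f3fd2, f7bd8ce}.
Reachable from 1c962a0: {1c962a0, ba3e238}.
In dd19e1a's history but not 1c962a0's: {138fc29, 19fe44b, 2442ea8, 9e111a9, a2cd92a, c32bba0, dd19e1a, e1f3fd2, f7bd8ce} — 9 commits.

9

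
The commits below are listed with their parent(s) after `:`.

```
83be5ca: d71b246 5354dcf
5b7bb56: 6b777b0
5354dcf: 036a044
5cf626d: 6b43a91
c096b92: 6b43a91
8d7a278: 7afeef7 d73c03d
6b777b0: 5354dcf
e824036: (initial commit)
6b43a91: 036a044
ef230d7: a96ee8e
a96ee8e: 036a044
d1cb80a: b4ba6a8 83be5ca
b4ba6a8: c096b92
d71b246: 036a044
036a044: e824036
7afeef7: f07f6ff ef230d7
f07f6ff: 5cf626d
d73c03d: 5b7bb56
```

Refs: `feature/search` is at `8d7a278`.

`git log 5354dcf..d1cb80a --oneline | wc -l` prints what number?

6

Reachable from d1cb80a: {036a044, 5354dcf, 6b43a91, 83be5ca, b4ba6a8, c096b92, d1cb80a, d71b246, e824036}.
Reachable from 5354dcf: {036a044, 5354dcf, e824036}.
In d1cb80a's history but not 5354dcf's: {6b43a91, 83be5ca, b4ba6a8, c096b92, d1cb80a, d71b246} — 6 commits.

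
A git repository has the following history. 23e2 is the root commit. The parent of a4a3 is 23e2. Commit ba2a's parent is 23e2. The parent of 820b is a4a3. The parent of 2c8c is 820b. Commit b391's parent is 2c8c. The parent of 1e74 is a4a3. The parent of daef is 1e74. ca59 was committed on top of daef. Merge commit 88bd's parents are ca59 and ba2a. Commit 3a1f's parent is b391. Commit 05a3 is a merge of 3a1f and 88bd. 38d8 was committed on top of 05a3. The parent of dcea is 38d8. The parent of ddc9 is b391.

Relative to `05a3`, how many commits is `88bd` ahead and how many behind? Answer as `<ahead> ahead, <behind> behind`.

Reachable from 88bd: {1e74, 23e2, 88bd, a4a3, ba2a, ca59, daef}.
Reachable from 05a3: {05a3, 1e74, 23e2, 2c8c, 3a1f, 820b, 88bd, a4a3, b391, ba2a, ca59, daef}.
Only in 88bd's history (ahead): {} — 0.
Only in 05a3's history (behind): {05a3, 2c8c, 3a1f, 820b, b391} — 5.

0 ahead, 5 behind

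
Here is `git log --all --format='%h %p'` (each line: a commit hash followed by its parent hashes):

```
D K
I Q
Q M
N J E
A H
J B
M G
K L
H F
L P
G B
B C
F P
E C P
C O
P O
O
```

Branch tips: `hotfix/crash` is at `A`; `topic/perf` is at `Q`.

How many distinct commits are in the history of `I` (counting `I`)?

7

Walking parent pointers from I: reachable set = {B, C, G, I, M, O, Q}.
That is 7 commits.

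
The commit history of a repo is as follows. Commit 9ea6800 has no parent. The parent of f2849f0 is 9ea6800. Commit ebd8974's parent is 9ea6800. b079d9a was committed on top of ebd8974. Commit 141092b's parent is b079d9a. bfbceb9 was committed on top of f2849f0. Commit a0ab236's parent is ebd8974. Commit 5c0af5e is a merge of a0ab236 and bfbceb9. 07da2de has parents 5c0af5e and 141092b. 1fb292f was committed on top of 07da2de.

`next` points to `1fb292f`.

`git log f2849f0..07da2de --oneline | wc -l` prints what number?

Reachable from 07da2de: {07da2de, 141092b, 5c0af5e, 9ea6800, a0ab236, b079d9a, bfbceb9, ebd8974, f2849f0}.
Reachable from f2849f0: {9ea6800, f2849f0}.
In 07da2de's history but not f2849f0's: {07da2de, 141092b, 5c0af5e, a0ab236, b079d9a, bfbceb9, ebd8974} — 7 commits.

7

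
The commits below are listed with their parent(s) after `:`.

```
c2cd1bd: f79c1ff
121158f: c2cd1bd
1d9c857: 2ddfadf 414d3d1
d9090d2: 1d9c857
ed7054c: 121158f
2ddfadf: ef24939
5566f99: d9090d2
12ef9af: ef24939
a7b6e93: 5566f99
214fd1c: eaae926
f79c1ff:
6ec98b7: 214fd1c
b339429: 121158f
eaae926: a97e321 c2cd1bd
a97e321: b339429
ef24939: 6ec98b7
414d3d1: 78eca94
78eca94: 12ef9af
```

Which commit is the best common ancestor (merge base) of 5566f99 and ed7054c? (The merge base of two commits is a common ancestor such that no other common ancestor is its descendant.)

Ancestors of 5566f99: {121158f, 12ef9af, 1d9c857, 214fd1c, 2ddfadf, 414d3d1, 5566f99, 6ec98b7, 78eca94, a97e321, b339429, c2cd1bd, d9090d2, eaae926, ef24939, f79c1ff}.
Ancestors of ed7054c: {121158f, c2cd1bd, ed7054c, f79c1ff}.
Common ancestors: {121158f, c2cd1bd, f79c1ff}.
Among these, 121158f is not an ancestor of any other common ancestor — it is the merge base.

121158f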